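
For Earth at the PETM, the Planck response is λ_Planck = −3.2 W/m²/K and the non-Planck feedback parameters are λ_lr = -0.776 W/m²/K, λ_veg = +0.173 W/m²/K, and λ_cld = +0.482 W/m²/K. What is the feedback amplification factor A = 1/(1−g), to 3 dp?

0.964

Convert to gains: g_lr = -0.776/3.2 = -0.2425; g_veg = 0.173/3.2 = 0.05406; g_cld = 0.482/3.2 = 0.1506.
Total gain g = -0.03784.
A = 1/(1 + 0.03784) = 0.964.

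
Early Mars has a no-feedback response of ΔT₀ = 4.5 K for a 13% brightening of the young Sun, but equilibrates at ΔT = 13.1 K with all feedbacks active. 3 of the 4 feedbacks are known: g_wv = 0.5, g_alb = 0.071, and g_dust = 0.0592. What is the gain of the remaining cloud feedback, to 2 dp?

0.03

Amplification A = ΔT/ΔT₀ = 13.1/4.5 = 2.911.
Total gain g = 1 − 1/A = 1 − 1/2.911 = 0.6565.
Known gains sum to 0.5 + 0.071 + 0.0592 = 0.6302.
g_cld = 0.6565 − 0.6302 = 0.03.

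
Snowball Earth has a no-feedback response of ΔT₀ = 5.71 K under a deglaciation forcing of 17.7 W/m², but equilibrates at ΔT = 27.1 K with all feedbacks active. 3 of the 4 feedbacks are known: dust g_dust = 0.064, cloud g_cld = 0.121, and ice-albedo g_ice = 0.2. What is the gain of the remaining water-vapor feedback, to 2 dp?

0.40

Amplification A = ΔT/ΔT₀ = 27.1/5.71 = 4.746.
Total gain g = 1 − 1/A = 1 − 1/4.746 = 0.7893.
Known gains sum to 0.064 + 0.121 + 0.2 = 0.385.
g_wv = 0.7893 − 0.385 = 0.40.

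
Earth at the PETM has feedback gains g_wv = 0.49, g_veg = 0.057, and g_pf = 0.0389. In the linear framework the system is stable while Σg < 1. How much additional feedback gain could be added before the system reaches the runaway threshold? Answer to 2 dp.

0.41

Current total gain = 0.49 + 0.057 + 0.0389 = 0.5859.
Margin to runaway = 1 − 0.5859 = 0.41.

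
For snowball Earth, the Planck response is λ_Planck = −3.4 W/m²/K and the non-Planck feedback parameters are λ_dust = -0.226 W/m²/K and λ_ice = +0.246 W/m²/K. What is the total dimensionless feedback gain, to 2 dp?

Convert to gains: g_dust = -0.226/3.4 = -0.06647; g_ice = 0.246/3.4 = 0.07235.
Total gain g = 0.00588.

0.01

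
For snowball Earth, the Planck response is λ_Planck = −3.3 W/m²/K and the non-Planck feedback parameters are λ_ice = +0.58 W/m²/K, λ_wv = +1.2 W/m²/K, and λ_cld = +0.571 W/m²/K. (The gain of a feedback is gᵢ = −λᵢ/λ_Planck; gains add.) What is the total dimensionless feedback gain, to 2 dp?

Convert to gains: g_ice = 0.58/3.3 = 0.1758; g_wv = 1.2/3.3 = 0.3636; g_cld = 0.571/3.3 = 0.173.
Total gain g = 0.7124.

0.71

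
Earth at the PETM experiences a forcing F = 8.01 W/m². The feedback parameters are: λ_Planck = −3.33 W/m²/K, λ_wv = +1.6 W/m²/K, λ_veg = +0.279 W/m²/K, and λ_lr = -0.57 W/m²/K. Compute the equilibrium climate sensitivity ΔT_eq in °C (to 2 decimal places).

Net feedback parameter λ = (−3.33) + (+1.6) + (+0.279) + (-0.57) = -2.021 W/m²/K.
ΔT = −F/λ = −8.01/(-2.021) = 3.96 °C.

3.96 °C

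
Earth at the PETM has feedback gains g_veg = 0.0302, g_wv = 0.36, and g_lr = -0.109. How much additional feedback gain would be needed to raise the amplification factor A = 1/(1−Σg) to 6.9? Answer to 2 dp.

0.57

Current total gain = 0.2812.
Target gain for A = 6.9: g* = 1 − 1/6.9 = 0.8551.
Additional gain needed = 0.8551 − 0.2812 = 0.57.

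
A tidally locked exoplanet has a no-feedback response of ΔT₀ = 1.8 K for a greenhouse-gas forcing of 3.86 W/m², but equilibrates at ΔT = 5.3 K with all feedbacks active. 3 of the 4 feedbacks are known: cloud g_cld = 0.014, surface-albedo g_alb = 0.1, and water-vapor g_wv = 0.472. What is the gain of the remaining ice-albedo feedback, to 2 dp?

0.07

Amplification A = ΔT/ΔT₀ = 5.3/1.8 = 2.944.
Total gain g = 1 − 1/A = 1 − 1/2.944 = 0.6603.
Known gains sum to 0.014 + 0.1 + 0.472 = 0.586.
g_ice = 0.6603 − 0.586 = 0.07.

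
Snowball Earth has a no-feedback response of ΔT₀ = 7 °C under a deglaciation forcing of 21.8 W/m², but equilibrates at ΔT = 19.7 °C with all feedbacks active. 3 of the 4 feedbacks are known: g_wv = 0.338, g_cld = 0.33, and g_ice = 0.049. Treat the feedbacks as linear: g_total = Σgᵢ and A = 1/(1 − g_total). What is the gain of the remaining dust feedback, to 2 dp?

Amplification A = ΔT/ΔT₀ = 19.7/7 = 2.814.
Total gain g = 1 − 1/A = 1 − 1/2.814 = 0.6446.
Known gains sum to 0.338 + 0.33 + 0.049 = 0.717.
g_dust = 0.6446 − 0.717 = -0.07.

-0.07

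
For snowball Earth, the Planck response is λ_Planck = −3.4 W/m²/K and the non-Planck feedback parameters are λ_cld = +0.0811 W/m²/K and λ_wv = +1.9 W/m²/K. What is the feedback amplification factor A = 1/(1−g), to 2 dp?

Convert to gains: g_cld = 0.0811/3.4 = 0.02385; g_wv = 1.9/3.4 = 0.5588.
Total gain g = 0.58265.
A = 1/(1 − 0.58265) = 2.40.

2.40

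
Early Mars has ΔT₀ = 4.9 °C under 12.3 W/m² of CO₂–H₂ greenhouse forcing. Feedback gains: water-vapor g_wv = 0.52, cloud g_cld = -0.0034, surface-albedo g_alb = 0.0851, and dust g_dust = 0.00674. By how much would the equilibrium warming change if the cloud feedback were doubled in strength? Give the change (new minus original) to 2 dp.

Original: g = 0.60844, ΔT = 4.9/(1−0.60844) = 12.5140 °C.
With doubled cloud: g' = 0.60504, ΔT' = 4.9/(1−0.60504) = 12.4063 °C.
Change = 12.4063 − 12.5140 = -0.11 °C.

-0.11 °C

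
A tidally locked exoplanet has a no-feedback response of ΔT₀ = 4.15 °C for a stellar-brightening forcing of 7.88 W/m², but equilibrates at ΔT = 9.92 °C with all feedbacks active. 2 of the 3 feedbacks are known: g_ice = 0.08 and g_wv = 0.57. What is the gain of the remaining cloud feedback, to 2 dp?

-0.07

Amplification A = ΔT/ΔT₀ = 9.92/4.15 = 2.39.
Total gain g = 1 − 1/A = 1 − 1/2.39 = 0.5816.
Known gains sum to 0.08 + 0.57 = 0.65.
g_cld = 0.5816 − 0.65 = -0.07.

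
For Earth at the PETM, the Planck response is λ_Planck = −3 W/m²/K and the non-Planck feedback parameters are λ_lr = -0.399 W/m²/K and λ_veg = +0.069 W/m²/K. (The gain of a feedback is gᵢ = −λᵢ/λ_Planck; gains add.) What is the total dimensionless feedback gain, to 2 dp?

-0.11

Convert to gains: g_lr = -0.399/3 = -0.133; g_veg = 0.069/3 = 0.023.
Total gain g = -0.11.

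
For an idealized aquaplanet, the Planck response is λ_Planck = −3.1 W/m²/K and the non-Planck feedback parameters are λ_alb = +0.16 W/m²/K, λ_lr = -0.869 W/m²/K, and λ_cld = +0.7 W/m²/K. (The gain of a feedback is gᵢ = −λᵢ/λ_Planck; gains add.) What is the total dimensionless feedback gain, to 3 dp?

-0.003

Convert to gains: g_alb = 0.16/3.1 = 0.05161; g_lr = -0.869/3.1 = -0.2803; g_cld = 0.7/3.1 = 0.2258.
Total gain g = -0.00289.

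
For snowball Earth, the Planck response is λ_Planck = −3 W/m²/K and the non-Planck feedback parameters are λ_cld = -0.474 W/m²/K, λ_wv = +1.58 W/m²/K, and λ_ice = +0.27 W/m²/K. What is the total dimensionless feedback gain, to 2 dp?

0.46

Convert to gains: g_cld = -0.474/3 = -0.158; g_wv = 1.58/3 = 0.5267; g_ice = 0.27/3 = 0.09.
Total gain g = 0.4587.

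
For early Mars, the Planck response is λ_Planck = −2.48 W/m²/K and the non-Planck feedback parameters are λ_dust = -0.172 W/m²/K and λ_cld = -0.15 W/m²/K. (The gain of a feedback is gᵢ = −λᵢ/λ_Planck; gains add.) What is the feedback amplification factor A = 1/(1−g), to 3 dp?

0.885

Convert to gains: g_dust = -0.172/2.48 = -0.06935; g_cld = -0.15/2.48 = -0.06048.
Total gain g = -0.12983.
A = 1/(1 + 0.12983) = 0.885.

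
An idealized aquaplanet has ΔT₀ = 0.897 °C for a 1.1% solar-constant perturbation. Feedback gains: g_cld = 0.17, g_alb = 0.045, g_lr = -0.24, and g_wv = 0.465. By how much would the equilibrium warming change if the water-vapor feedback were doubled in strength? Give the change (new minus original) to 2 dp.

7.84 °C

Original: g = 0.44, ΔT = 0.897/(1−0.44) = 1.6018 °C.
With doubled water-vapor: g' = 0.905, ΔT' = 0.897/(1−0.905) = 9.4421 °C.
Change = 9.4421 − 1.6018 = 7.84 °C.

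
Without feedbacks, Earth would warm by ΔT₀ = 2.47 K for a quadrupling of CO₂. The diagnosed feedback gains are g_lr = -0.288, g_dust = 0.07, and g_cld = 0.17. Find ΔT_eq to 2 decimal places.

2.36 K

Total gain g = -0.288 + 0.07 + 0.17 = -0.048.
Amplification A = 1/(1 + 0.048) = 0.9542.
ΔT = 2.47 × 0.9542 = 2.36 K.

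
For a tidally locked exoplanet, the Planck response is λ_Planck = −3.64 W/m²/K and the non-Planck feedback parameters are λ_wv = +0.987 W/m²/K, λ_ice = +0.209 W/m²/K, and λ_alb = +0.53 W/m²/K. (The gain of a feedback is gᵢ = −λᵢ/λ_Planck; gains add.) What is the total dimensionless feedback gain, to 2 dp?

Convert to gains: g_wv = 0.987/3.64 = 0.2712; g_ice = 0.209/3.64 = 0.05742; g_alb = 0.53/3.64 = 0.1456.
Total gain g = 0.47422.

0.47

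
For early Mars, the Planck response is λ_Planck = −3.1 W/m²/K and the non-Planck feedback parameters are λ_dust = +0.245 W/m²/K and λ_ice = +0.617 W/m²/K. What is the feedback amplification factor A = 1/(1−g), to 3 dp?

Convert to gains: g_dust = 0.245/3.1 = 0.07903; g_ice = 0.617/3.1 = 0.199.
Total gain g = 0.27803.
A = 1/(1 − 0.27803) = 1.385.

1.385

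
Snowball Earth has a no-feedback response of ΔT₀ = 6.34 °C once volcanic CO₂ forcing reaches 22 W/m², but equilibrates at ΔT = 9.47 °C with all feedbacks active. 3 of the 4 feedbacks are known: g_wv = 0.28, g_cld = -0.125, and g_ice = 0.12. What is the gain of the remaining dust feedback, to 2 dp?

Amplification A = ΔT/ΔT₀ = 9.47/6.34 = 1.494.
Total gain g = 1 − 1/A = 1 − 1/1.494 = 0.3307.
Known gains sum to 0.28 − 0.125 + 0.12 = 0.275.
g_dust = 0.3307 − 0.275 = 0.06.

0.06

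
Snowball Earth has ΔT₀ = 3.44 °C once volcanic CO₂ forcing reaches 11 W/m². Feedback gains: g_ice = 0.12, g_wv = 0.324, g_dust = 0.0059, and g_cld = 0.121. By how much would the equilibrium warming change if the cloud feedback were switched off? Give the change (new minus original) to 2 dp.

Original: g = 0.5709, ΔT = 3.44/(1−0.5709) = 8.0168 °C.
Without cloud: g' = 0.4499, ΔT' = 3.44/(1−0.4499) = 6.2534 °C.
Change = 6.2534 − 8.0168 = -1.76 °C.

-1.76 °C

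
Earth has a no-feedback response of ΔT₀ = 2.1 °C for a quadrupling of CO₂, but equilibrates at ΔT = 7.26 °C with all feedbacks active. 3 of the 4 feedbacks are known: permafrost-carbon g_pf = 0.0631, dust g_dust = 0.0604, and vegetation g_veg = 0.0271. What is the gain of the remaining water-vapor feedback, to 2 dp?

0.56

Amplification A = ΔT/ΔT₀ = 7.26/2.1 = 3.457.
Total gain g = 1 − 1/A = 1 − 1/3.457 = 0.7107.
Known gains sum to 0.0631 + 0.0604 + 0.0271 = 0.1506.
g_wv = 0.7107 − 0.1506 = 0.56.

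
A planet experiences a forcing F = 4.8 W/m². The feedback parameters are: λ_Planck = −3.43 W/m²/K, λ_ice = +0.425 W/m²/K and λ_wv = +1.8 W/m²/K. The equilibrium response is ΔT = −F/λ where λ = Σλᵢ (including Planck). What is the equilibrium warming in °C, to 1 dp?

Net feedback parameter λ = (−3.43) + (+0.425) + (+1.8) = -1.205 W/m²/K.
ΔT = −F/λ = −4.8/(-1.205) = 4.0 °C.

4.0 °C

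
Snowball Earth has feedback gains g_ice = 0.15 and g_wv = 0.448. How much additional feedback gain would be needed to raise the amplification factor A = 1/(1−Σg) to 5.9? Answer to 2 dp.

Current total gain = 0.598.
Target gain for A = 5.9: g* = 1 − 1/5.9 = 0.8305.
Additional gain needed = 0.8305 − 0.598 = 0.23.

0.23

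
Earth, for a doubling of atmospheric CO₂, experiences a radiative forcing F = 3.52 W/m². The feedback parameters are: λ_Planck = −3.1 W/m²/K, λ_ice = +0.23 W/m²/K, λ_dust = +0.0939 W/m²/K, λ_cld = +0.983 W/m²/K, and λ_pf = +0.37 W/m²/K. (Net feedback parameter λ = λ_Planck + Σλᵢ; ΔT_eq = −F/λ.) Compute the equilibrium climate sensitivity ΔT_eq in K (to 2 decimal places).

2.47 K

Net feedback parameter λ = (−3.1) + (+0.23) + (+0.0939) + (+0.983) + (+0.37) = -1.4231 W/m²/K.
ΔT = −F/λ = −3.52/(-1.4231) = 2.47 K.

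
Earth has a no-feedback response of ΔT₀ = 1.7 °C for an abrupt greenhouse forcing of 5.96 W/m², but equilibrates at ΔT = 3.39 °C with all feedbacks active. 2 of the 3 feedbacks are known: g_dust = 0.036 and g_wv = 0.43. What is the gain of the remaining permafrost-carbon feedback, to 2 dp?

Amplification A = ΔT/ΔT₀ = 3.39/1.7 = 1.994.
Total gain g = 1 − 1/A = 1 − 1/1.994 = 0.4985.
Known gains sum to 0.036 + 0.43 = 0.466.
g_pf = 0.4985 − 0.466 = 0.03.

0.03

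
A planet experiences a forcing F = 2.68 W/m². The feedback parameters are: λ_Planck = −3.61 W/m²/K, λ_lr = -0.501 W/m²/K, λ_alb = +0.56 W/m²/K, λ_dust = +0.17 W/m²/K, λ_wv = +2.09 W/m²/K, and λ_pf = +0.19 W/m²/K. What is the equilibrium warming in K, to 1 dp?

2.4 K

Net feedback parameter λ = (−3.61) + (-0.501) + (+0.56) + (+0.17) + (+2.09) + (+0.19) = -1.101 W/m²/K.
ΔT = −F/λ = −2.68/(-1.101) = 2.4 K.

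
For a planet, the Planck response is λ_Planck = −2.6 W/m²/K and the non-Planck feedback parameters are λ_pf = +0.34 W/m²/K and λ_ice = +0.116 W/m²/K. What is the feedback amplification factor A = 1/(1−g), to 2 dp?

Convert to gains: g_pf = 0.34/2.6 = 0.1308; g_ice = 0.116/2.6 = 0.04462.
Total gain g = 0.17542.
A = 1/(1 − 0.17542) = 1.21.

1.21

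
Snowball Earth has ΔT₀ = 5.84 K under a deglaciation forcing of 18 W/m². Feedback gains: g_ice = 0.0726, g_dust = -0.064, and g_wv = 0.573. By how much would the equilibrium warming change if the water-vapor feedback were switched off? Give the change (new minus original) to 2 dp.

Original: g = 0.5816, ΔT = 5.84/(1−0.5816) = 13.9579 K.
Without water-vapor: g' = 0.0086, ΔT' = 5.84/(1−0.0086) = 5.8907 K.
Change = 5.8907 − 13.9579 = -8.07 K.

-8.07 K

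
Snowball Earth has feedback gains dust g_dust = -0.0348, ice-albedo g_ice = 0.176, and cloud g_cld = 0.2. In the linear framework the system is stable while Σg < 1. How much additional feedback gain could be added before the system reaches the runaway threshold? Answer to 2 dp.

Current total gain = -0.0348 + 0.176 + 0.2 = 0.3412.
Margin to runaway = 1 − 0.3412 = 0.66.

0.66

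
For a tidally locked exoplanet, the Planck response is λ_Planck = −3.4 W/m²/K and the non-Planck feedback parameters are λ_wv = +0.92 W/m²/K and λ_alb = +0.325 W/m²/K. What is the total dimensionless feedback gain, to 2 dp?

0.37

Convert to gains: g_wv = 0.92/3.4 = 0.2706; g_alb = 0.325/3.4 = 0.09559.
Total gain g = 0.36619.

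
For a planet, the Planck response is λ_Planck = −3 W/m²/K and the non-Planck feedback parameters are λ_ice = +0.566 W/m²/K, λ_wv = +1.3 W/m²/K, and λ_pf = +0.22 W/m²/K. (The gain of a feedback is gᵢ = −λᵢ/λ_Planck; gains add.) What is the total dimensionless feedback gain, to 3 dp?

Convert to gains: g_ice = 0.566/3 = 0.1887; g_wv = 1.3/3 = 0.4333; g_pf = 0.22/3 = 0.07333.
Total gain g = 0.69533.

0.695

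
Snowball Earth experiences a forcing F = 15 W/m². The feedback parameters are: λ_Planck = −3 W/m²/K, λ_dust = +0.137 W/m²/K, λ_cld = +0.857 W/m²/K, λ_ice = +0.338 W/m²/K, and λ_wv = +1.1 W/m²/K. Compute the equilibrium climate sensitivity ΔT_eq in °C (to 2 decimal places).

26.41 °C

Net feedback parameter λ = (−3) + (+0.137) + (+0.857) + (+0.338) + (+1.1) = -0.568 W/m²/K.
ΔT = −F/λ = −15/(-0.568) = 26.41 °C.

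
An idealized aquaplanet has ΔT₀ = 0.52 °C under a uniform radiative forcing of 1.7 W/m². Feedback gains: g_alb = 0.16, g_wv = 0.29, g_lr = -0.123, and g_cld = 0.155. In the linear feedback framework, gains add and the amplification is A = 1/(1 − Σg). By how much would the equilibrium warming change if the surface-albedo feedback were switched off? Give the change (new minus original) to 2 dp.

Original: g = 0.482, ΔT = 0.52/(1−0.482) = 1.0039 °C.
Without surface-albedo: g' = 0.322, ΔT' = 0.52/(1−0.322) = 0.7670 °C.
Change = 0.7670 − 1.0039 = -0.24 °C.

-0.24 °C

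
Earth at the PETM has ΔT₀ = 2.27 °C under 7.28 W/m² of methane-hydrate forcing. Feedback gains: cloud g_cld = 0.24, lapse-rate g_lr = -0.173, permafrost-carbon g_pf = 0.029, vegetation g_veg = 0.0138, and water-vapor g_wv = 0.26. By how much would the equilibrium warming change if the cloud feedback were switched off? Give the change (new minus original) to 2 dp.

Original: g = 0.3698, ΔT = 2.27/(1−0.3698) = 3.6020 °C.
Without cloud: g' = 0.1298, ΔT' = 2.27/(1−0.1298) = 2.6086 °C.
Change = 2.6086 − 3.6020 = -0.99 °C.

-0.99 °C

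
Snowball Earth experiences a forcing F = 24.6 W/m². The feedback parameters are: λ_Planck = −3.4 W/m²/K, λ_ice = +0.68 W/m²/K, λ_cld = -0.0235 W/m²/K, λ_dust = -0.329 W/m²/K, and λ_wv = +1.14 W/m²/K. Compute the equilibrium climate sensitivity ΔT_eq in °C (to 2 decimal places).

Net feedback parameter λ = (−3.4) + (+0.68) + (-0.0235) + (-0.329) + (+1.14) = -1.9325 W/m²/K.
ΔT = −F/λ = −24.6/(-1.9325) = 12.73 °C.

12.73 °C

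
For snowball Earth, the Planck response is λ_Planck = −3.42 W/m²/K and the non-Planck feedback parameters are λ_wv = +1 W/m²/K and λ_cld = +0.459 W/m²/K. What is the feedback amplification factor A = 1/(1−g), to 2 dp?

Convert to gains: g_wv = 1/3.42 = 0.2924; g_cld = 0.459/3.42 = 0.1342.
Total gain g = 0.4266.
A = 1/(1 − 0.4266) = 1.74.

1.74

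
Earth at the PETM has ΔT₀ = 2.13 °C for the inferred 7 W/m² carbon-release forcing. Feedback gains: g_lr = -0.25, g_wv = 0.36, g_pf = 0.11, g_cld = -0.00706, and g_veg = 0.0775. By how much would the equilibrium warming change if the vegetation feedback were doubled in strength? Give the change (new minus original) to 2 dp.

Original: g = 0.29044, ΔT = 2.13/(1−0.29044) = 3.0019 °C.
With doubled vegetation: g' = 0.36794, ΔT' = 2.13/(1−0.36794) = 3.3699 °C.
Change = 3.3699 − 3.0019 = 0.37 °C.

0.37 °C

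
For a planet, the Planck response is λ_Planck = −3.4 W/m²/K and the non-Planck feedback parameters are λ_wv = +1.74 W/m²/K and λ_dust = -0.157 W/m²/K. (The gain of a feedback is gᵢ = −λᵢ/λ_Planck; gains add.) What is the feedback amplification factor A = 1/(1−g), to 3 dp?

Convert to gains: g_wv = 1.74/3.4 = 0.5118; g_dust = -0.157/3.4 = -0.04618.
Total gain g = 0.46562.
A = 1/(1 − 0.46562) = 1.871.

1.871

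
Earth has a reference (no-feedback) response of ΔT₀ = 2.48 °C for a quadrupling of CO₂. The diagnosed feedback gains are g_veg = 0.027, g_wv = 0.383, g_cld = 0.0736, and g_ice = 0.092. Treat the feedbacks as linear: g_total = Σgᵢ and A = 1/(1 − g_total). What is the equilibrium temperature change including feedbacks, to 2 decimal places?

5.84 °C

Total gain g = 0.027 + 0.383 + 0.0736 + 0.092 = 0.5756.
Amplification A = 1/(1 − 0.5756) = 2.356.
ΔT = 2.48 × 2.356 = 5.84 °C.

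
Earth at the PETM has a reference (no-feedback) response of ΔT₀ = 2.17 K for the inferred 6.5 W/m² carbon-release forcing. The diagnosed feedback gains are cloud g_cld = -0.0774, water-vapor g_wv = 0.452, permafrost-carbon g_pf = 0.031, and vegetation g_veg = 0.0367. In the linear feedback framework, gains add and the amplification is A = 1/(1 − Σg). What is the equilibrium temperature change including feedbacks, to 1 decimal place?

Total gain g = -0.0774 + 0.452 + 0.031 + 0.0367 = 0.4423.
Amplification A = 1/(1 − 0.4423) = 1.793.
ΔT = 2.17 × 1.793 = 3.9 K.

3.9 K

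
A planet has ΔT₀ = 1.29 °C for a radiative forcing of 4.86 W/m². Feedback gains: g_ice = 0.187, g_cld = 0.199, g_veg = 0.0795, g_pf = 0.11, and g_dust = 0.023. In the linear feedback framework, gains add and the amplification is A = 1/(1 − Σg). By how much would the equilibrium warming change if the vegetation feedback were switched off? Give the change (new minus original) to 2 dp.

-0.53 °C

Original: g = 0.5985, ΔT = 1.29/(1−0.5985) = 3.2130 °C.
Without vegetation: g' = 0.519, ΔT' = 1.29/(1−0.519) = 2.6819 °C.
Change = 2.6819 − 3.2130 = -0.53 °C.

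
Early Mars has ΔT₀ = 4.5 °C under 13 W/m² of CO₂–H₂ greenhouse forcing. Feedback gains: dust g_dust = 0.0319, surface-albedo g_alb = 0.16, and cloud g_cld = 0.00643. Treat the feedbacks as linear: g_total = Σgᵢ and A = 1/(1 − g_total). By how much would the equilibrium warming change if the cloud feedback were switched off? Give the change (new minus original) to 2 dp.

-0.04 °C

Original: g = 0.19833, ΔT = 4.5/(1−0.19833) = 5.6133 °C.
Without cloud: g' = 0.1919, ΔT' = 4.5/(1−0.1919) = 5.5686 °C.
Change = 5.5686 − 5.6133 = -0.04 °C.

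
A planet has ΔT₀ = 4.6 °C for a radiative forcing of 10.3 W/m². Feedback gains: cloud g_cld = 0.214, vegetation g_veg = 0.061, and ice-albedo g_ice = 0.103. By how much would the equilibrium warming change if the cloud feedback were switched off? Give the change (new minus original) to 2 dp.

-1.89 °C

Original: g = 0.378, ΔT = 4.6/(1−0.378) = 7.3955 °C.
Without cloud: g' = 0.164, ΔT' = 4.6/(1−0.164) = 5.5024 °C.
Change = 5.5024 − 7.3955 = -1.89 °C.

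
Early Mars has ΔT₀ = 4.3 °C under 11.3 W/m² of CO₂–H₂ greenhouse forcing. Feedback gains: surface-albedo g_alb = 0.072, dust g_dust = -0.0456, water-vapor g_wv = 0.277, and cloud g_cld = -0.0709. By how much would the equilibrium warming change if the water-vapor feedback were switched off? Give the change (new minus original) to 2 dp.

Original: g = 0.2325, ΔT = 4.3/(1−0.2325) = 5.6026 °C.
Without water-vapor: g' = -0.0445, ΔT' = 4.3/(1+0.0445) = 4.1168 °C.
Change = 4.1168 − 5.6026 = -1.49 °C.

-1.49 °C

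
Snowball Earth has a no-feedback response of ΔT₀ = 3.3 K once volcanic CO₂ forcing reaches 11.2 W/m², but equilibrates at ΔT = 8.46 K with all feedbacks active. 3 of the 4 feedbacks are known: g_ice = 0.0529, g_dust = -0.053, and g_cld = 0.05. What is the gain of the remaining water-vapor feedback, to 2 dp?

0.56

Amplification A = ΔT/ΔT₀ = 8.46/3.3 = 2.564.
Total gain g = 1 − 1/A = 1 − 1/2.564 = 0.61.
Known gains sum to 0.0529 − 0.053 + 0.05 = 0.0499.
g_wv = 0.61 − 0.0499 = 0.56.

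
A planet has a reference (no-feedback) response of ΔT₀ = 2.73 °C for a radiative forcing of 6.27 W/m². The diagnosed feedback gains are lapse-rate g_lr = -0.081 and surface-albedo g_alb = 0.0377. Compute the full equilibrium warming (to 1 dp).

Total gain g = -0.081 + 0.0377 = -0.0433.
Amplification A = 1/(1 + 0.0433) = 0.9585.
ΔT = 2.73 × 0.9585 = 2.6 °C.

2.6 °C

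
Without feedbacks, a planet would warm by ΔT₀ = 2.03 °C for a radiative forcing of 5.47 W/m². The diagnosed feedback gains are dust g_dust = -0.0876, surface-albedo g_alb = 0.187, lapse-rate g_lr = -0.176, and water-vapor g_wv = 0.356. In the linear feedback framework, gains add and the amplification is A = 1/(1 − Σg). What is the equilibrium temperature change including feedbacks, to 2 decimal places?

2.82 °C

Total gain g = -0.0876 + 0.187 − 0.176 + 0.356 = 0.2794.
Amplification A = 1/(1 − 0.2794) = 1.388.
ΔT = 2.03 × 1.388 = 2.82 °C.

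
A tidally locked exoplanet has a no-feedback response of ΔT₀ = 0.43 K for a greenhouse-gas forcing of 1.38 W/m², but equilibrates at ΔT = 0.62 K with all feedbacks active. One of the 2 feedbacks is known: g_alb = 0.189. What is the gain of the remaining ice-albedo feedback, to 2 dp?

Amplification A = ΔT/ΔT₀ = 0.62/0.43 = 1.442.
Total gain g = 1 − 1/A = 1 − 1/1.442 = 0.3065.
The known gain is 0.189.
g_ice = 0.3065 − 0.189 = 0.12.

0.12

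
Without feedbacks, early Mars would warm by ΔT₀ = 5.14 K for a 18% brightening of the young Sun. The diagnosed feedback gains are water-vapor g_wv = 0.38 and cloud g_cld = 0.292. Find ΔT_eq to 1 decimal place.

15.7 K

Total gain g = 0.38 + 0.292 = 0.672.
Amplification A = 1/(1 − 0.672) = 3.049.
ΔT = 5.14 × 3.049 = 15.7 K.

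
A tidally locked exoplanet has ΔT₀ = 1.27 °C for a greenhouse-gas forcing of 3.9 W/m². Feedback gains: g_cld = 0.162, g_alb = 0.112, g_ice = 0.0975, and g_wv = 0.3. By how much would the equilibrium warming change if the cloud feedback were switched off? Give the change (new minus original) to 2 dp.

Original: g = 0.6715, ΔT = 1.27/(1−0.6715) = 3.8661 °C.
Without cloud: g' = 0.5095, ΔT' = 1.27/(1−0.5095) = 2.5892 °C.
Change = 2.5892 − 3.8661 = -1.28 °C.

-1.28 °C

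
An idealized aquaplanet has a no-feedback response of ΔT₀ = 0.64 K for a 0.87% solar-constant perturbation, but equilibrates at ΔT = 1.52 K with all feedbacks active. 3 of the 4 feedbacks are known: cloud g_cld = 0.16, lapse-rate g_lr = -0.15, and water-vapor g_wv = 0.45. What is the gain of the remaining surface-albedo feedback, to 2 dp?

Amplification A = ΔT/ΔT₀ = 1.52/0.64 = 2.375.
Total gain g = 1 − 1/A = 1 − 1/2.375 = 0.5789.
Known gains sum to 0.16 − 0.15 + 0.45 = 0.46.
g_alb = 0.5789 − 0.46 = 0.12.

0.12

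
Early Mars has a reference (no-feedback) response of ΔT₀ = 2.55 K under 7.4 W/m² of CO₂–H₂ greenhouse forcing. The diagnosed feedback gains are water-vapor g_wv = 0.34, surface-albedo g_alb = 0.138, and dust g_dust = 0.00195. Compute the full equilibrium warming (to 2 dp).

Total gain g = 0.34 + 0.138 + 0.00195 = 0.47995.
Amplification A = 1/(1 − 0.47995) = 1.923.
ΔT = 2.55 × 1.923 = 4.90 K.

4.90 K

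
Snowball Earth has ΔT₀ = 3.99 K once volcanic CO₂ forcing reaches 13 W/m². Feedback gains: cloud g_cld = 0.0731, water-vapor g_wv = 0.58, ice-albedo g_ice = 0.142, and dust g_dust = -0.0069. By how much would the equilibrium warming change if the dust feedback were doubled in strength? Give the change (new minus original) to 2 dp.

Original: g = 0.7882, ΔT = 3.99/(1−0.7882) = 18.8385 K.
With doubled dust: g' = 0.7813, ΔT' = 3.99/(1−0.7813) = 18.2442 K.
Change = 18.2442 − 18.8385 = -0.59 K.

-0.59 K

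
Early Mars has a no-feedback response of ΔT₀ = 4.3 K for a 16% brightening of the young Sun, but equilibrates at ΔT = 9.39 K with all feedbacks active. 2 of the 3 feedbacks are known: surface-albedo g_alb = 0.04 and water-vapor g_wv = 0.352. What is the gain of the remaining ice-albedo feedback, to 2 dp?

0.15

Amplification A = ΔT/ΔT₀ = 9.39/4.3 = 2.184.
Total gain g = 1 − 1/A = 1 − 1/2.184 = 0.5421.
Known gains sum to 0.04 + 0.352 = 0.392.
g_ice = 0.5421 − 0.392 = 0.15.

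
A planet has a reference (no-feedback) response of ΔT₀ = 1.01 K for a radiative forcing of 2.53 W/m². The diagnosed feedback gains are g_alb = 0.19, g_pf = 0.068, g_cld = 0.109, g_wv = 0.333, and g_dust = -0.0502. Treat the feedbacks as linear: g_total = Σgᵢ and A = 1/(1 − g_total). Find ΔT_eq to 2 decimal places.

Total gain g = 0.19 + 0.068 + 0.109 + 0.333 − 0.0502 = 0.6498.
Amplification A = 1/(1 − 0.6498) = 2.856.
ΔT = 1.01 × 2.856 = 2.88 K.

2.88 K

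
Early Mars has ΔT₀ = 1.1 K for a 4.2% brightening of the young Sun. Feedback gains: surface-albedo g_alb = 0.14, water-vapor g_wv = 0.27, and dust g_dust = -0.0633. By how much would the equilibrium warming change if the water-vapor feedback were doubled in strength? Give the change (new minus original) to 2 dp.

1.19 K

Original: g = 0.3467, ΔT = 1.1/(1−0.3467) = 1.6838 K.
With doubled water-vapor: g' = 0.6167, ΔT' = 1.1/(1−0.6167) = 2.8698 K.
Change = 2.8698 − 1.6838 = 1.19 K.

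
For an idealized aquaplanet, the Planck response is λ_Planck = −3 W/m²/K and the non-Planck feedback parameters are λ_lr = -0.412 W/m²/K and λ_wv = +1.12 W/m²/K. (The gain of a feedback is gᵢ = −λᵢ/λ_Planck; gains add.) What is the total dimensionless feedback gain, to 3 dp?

0.236

Convert to gains: g_lr = -0.412/3 = -0.1373; g_wv = 1.12/3 = 0.3733.
Total gain g = 0.236.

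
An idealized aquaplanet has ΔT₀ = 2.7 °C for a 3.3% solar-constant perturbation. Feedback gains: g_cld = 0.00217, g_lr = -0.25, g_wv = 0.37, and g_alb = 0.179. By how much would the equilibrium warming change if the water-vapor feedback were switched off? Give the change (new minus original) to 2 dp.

Original: g = 0.30117, ΔT = 2.7/(1−0.30117) = 3.8636 °C.
Without water-vapor: g' = -0.06883, ΔT' = 2.7/(1+0.06883) = 2.5261 °C.
Change = 2.5261 − 3.8636 = -1.34 °C.

-1.34 °C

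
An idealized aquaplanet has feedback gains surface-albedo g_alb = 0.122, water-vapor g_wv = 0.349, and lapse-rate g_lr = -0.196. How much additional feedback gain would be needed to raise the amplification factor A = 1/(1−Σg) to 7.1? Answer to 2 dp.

0.58

Current total gain = 0.275.
Target gain for A = 7.1: g* = 1 − 1/7.1 = 0.8592.
Additional gain needed = 0.8592 − 0.275 = 0.58.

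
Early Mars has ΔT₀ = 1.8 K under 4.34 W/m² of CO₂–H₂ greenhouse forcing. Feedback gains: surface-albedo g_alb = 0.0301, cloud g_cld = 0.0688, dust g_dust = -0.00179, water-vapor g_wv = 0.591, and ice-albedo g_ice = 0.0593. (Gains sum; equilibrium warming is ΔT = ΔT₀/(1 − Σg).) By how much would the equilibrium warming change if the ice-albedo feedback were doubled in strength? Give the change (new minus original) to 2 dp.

2.19 K

Original: g = 0.74741, ΔT = 1.8/(1−0.74741) = 7.1262 K.
With doubled ice-albedo: g' = 0.80671, ΔT' = 1.8/(1−0.80671) = 9.3124 K.
Change = 9.3124 − 7.1262 = 2.19 K.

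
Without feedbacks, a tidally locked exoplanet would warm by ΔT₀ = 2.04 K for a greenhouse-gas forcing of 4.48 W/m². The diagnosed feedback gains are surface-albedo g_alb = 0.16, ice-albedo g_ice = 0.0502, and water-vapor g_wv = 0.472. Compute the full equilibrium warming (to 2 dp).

6.42 K

Total gain g = 0.16 + 0.0502 + 0.472 = 0.6822.
Amplification A = 1/(1 − 0.6822) = 3.147.
ΔT = 2.04 × 3.147 = 6.42 K.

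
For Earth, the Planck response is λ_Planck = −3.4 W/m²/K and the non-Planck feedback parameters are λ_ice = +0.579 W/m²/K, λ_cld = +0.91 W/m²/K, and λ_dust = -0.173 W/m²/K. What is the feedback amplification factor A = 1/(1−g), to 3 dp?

Convert to gains: g_ice = 0.579/3.4 = 0.1703; g_cld = 0.91/3.4 = 0.2676; g_dust = -0.173/3.4 = -0.05088.
Total gain g = 0.38702.
A = 1/(1 − 0.38702) = 1.631.

1.631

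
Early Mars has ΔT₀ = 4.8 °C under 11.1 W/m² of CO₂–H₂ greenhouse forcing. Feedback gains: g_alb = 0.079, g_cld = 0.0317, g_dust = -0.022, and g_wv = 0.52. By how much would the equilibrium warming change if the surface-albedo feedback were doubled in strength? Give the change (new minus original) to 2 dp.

3.10 °C

Original: g = 0.6087, ΔT = 4.8/(1−0.6087) = 12.2668 °C.
With doubled surface-albedo: g' = 0.6877, ΔT' = 4.8/(1−0.6877) = 15.3698 °C.
Change = 15.3698 − 12.2668 = 3.10 °C.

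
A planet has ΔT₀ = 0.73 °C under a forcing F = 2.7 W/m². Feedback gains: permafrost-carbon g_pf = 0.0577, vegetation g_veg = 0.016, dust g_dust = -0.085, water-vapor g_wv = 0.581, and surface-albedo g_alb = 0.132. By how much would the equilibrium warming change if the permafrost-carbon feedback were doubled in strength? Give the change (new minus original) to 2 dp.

Original: g = 0.7017, ΔT = 0.73/(1−0.7017) = 2.4472 °C.
With doubled permafrost-carbon: g' = 0.7594, ΔT' = 0.73/(1−0.7594) = 3.0341 °C.
Change = 3.0341 − 2.4472 = 0.59 °C.

0.59 °C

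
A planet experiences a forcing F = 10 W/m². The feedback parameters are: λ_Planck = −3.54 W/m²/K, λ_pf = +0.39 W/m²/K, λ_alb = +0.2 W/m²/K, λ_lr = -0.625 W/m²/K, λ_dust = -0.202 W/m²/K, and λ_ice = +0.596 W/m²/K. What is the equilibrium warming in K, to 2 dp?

Net feedback parameter λ = (−3.54) + (+0.39) + (+0.2) + (-0.625) + (-0.202) + (+0.596) = -3.181 W/m²/K.
ΔT = −F/λ = −10/(-3.181) = 3.14 K.

3.14 K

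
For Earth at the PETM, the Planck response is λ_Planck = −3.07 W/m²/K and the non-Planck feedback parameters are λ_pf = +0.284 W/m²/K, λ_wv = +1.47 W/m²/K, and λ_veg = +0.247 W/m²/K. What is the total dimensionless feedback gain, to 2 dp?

0.65

Convert to gains: g_pf = 0.284/3.07 = 0.09251; g_wv = 1.47/3.07 = 0.4788; g_veg = 0.247/3.07 = 0.08046.
Total gain g = 0.65177.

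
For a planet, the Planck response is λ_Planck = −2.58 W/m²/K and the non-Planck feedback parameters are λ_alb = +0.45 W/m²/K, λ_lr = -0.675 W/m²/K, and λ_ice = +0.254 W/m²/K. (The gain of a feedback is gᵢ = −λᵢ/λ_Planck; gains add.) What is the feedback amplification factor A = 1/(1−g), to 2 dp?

1.01

Convert to gains: g_alb = 0.45/2.58 = 0.1744; g_lr = -0.675/2.58 = -0.2616; g_ice = 0.254/2.58 = 0.09845.
Total gain g = 0.01125.
A = 1/(1 − 0.01125) = 1.01.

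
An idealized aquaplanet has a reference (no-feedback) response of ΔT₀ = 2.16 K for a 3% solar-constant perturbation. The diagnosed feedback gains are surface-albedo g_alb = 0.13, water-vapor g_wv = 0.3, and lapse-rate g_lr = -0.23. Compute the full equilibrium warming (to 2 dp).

Total gain g = 0.13 + 0.3 − 0.23 = 0.2.
Amplification A = 1/(1 − 0.2) = 1.25.
ΔT = 2.16 × 1.25 = 2.70 K.

2.70 K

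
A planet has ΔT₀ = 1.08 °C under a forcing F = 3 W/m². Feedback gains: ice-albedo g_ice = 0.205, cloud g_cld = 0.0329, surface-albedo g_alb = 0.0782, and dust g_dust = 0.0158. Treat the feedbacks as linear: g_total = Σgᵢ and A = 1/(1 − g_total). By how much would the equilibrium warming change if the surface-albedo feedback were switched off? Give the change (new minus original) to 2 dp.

-0.17 °C

Original: g = 0.3319, ΔT = 1.08/(1−0.3319) = 1.6165 °C.
Without surface-albedo: g' = 0.2537, ΔT' = 1.08/(1−0.2537) = 1.4471 °C.
Change = 1.4471 − 1.6165 = -0.17 °C.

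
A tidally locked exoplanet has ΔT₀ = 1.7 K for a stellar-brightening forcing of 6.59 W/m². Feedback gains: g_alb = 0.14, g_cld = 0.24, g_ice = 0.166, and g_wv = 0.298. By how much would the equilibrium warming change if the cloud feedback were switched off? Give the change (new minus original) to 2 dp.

Original: g = 0.844, ΔT = 1.7/(1−0.844) = 10.8974 K.
Without cloud: g' = 0.604, ΔT' = 1.7/(1−0.604) = 4.2929 K.
Change = 4.2929 − 10.8974 = -6.60 K.

-6.60 K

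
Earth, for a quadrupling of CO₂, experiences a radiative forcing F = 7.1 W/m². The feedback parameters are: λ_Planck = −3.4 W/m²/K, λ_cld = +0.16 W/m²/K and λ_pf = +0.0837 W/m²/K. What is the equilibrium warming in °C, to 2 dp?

2.25 °C

Net feedback parameter λ = (−3.4) + (+0.16) + (+0.0837) = -3.1563 W/m²/K.
ΔT = −F/λ = −7.1/(-3.1563) = 2.25 °C.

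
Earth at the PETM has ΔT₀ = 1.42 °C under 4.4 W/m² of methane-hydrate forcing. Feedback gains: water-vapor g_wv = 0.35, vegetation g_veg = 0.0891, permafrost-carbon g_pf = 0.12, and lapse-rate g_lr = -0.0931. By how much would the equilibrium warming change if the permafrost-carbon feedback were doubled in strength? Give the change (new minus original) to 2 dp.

0.77 °C

Original: g = 0.466, ΔT = 1.42/(1−0.466) = 2.6592 °C.
With doubled permafrost-carbon: g' = 0.586, ΔT' = 1.42/(1−0.586) = 3.4300 °C.
Change = 3.4300 − 2.6592 = 0.77 °C.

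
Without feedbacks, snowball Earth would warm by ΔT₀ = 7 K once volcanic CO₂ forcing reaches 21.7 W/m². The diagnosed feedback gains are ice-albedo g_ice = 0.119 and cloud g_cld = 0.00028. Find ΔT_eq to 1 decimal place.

7.9 K

Total gain g = 0.119 + 0.00028 = 0.11928.
Amplification A = 1/(1 − 0.11928) = 1.135.
ΔT = 7 × 1.135 = 7.9 K.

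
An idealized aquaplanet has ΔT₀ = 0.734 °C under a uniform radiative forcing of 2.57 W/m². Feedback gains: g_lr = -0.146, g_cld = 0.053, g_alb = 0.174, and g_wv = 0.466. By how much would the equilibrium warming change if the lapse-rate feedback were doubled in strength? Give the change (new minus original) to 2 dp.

Original: g = 0.547, ΔT = 0.734/(1−0.547) = 1.6203 °C.
With doubled lapse-rate: g' = 0.401, ΔT' = 0.734/(1−0.401) = 1.2254 °C.
Change = 1.2254 − 1.6203 = -0.39 °C.

-0.39 °C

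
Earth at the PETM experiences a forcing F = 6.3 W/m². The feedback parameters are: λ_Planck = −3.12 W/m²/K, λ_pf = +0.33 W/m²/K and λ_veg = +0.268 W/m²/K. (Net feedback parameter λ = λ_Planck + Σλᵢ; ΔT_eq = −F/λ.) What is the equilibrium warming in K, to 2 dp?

2.50 K

Net feedback parameter λ = (−3.12) + (+0.33) + (+0.268) = -2.522 W/m²/K.
ΔT = −F/λ = −6.3/(-2.522) = 2.50 K.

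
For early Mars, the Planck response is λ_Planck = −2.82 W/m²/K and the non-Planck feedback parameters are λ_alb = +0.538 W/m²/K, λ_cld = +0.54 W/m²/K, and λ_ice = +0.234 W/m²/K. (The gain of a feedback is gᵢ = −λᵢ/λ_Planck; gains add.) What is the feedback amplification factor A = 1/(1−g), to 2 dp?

Convert to gains: g_alb = 0.538/2.82 = 0.1908; g_cld = 0.54/2.82 = 0.1915; g_ice = 0.234/2.82 = 0.08298.
Total gain g = 0.46528.
A = 1/(1 − 0.46528) = 1.87.

1.87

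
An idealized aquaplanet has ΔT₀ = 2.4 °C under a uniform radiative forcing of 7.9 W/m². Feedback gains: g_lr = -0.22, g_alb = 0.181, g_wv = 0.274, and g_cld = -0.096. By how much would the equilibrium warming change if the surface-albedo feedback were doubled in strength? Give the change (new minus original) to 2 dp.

0.74 °C

Original: g = 0.139, ΔT = 2.4/(1−0.139) = 2.7875 °C.
With doubled surface-albedo: g' = 0.32, ΔT' = 2.4/(1−0.32) = 3.5294 °C.
Change = 3.5294 − 2.7875 = 0.74 °C.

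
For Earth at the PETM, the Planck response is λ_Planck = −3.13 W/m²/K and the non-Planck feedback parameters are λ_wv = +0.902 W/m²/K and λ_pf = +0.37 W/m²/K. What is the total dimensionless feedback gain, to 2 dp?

Convert to gains: g_wv = 0.902/3.13 = 0.2882; g_pf = 0.37/3.13 = 0.1182.
Total gain g = 0.4064.

0.41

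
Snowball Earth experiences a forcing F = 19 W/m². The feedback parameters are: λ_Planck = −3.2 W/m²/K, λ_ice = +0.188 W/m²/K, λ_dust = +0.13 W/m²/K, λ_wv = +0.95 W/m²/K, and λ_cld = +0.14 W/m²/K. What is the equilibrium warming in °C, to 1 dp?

10.6 °C

Net feedback parameter λ = (−3.2) + (+0.188) + (+0.13) + (+0.95) + (+0.14) = -1.792 W/m²/K.
ΔT = −F/λ = −19/(-1.792) = 10.6 °C.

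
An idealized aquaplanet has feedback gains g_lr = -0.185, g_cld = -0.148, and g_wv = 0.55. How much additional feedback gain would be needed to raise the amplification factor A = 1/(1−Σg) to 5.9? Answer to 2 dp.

0.61

Current total gain = 0.217.
Target gain for A = 5.9: g* = 1 − 1/5.9 = 0.8305.
Additional gain needed = 0.8305 − 0.217 = 0.61.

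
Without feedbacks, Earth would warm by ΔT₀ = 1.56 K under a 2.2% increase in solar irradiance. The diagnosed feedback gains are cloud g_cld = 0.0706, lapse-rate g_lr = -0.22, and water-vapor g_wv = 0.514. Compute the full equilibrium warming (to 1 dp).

Total gain g = 0.0706 − 0.22 + 0.514 = 0.3646.
Amplification A = 1/(1 − 0.3646) = 1.574.
ΔT = 1.56 × 1.574 = 2.5 K.

2.5 K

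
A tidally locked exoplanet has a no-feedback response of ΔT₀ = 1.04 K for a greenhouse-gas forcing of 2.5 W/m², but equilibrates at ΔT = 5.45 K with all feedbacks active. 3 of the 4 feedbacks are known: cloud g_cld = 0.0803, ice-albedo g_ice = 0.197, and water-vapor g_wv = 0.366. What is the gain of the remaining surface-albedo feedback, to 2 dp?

Amplification A = ΔT/ΔT₀ = 5.45/1.04 = 5.24.
Total gain g = 1 − 1/A = 1 − 1/5.24 = 0.8092.
Known gains sum to 0.0803 + 0.197 + 0.366 = 0.6433.
g_alb = 0.8092 − 0.6433 = 0.17.

0.17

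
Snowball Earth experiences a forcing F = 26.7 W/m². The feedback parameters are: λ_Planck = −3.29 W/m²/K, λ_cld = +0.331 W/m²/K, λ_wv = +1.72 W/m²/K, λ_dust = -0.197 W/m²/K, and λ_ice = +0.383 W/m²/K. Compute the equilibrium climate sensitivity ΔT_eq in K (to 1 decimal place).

25.4 K

Net feedback parameter λ = (−3.29) + (+0.331) + (+1.72) + (-0.197) + (+0.383) = -1.053 W/m²/K.
ΔT = −F/λ = −26.7/(-1.053) = 25.4 K.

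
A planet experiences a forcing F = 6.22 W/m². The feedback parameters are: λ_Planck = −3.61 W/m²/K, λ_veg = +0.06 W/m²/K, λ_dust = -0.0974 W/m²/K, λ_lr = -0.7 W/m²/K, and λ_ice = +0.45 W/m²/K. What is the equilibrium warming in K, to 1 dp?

1.6 K

Net feedback parameter λ = (−3.61) + (+0.06) + (-0.0974) + (-0.7) + (+0.45) = -3.8974 W/m²/K.
ΔT = −F/λ = −6.22/(-3.8974) = 1.6 K.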